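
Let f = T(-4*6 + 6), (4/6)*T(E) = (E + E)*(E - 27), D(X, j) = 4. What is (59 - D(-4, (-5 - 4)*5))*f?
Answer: 133650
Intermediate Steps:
T(E) = 3*E*(-27 + E) (T(E) = 3*((E + E)*(E - 27))/2 = 3*((2*E)*(-27 + E))/2 = 3*(2*E*(-27 + E))/2 = 3*E*(-27 + E))
f = 2430 (f = 3*(-4*6 + 6)*(-27 + (-4*6 + 6)) = 3*(-24 + 6)*(-27 + (-24 + 6)) = 3*(-18)*(-27 - 18) = 3*(-18)*(-45) = 2430)
(59 - D(-4, (-5 - 4)*5))*f = (59 - 1*4)*2430 = (59 - 4)*2430 = 55*2430 = 133650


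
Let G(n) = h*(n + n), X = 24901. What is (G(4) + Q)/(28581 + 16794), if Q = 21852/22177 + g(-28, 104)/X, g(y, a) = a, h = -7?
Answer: -10126135884/8352470839625 ≈ -0.0012124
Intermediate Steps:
Q = 546443060/552229477 (Q = 21852/22177 + 104/24901 = 546443060/552229477 ≈ 0.98952)
G(n) = -14*n (G(n) = -7*(n + n) = -14*n)
(G(4) + Q)/(28581 + 16794) = (-14*4 + 546443060/552229477)/(28581 + 16794) = (-56 + 546443060/552229477)/45375 = -30378407652/552229477*1/45375 = -10126135884/8352470839625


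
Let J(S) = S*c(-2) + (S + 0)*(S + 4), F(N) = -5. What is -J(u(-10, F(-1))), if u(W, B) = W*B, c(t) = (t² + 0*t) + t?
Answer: -2800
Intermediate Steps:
c(t) = t + t² (c(t) = (t² + 0) + t = t² + t = t + t²)
u(W, B) = B*W
J(S) = 2*S + S*(4 + S) (J(S) = S*(-2*(1 - 2)) + (S + 0)*(S + 4) = S*(-2*(-1)) + S*(4 + S) = S*2 + S*(4 + S) = 2*S + S*(4 + S))
-J(u(-10, F(-1))) = -(-5*(-10))*(6 - 5*(-10)) = -50*(6 + 50) = -50*56 = -1*2800 = -2800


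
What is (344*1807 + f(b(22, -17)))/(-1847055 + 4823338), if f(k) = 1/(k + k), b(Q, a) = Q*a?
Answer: 464962783/2226259684 ≈ 0.20885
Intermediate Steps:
f(k) = 1/(2*k)
(344*1807 + f(b(22, -17)))/(-1847055 + 4823338) = (344*1807 + 1/(2*((22*(-17)))))/(-1847055 + 4823338) = (621608 + (1/2)/(-374))/2976283 = (621608 + (1/2)*(-1/374))*(1/2976283) = (621608 - 1/748)*(1/2976283) = (464962783/748)*(1/2976283) = 464962783/2226259684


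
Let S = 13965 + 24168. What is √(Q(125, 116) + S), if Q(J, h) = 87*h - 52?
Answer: √48173 ≈ 219.48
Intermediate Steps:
Q(J, h) = -52 + 87*h
S = 38133
√(Q(125, 116) + S) = √((-52 + 87*116) + 38133) = √((-52 + 10092) + 38133) = √(10040 + 38133) = √48173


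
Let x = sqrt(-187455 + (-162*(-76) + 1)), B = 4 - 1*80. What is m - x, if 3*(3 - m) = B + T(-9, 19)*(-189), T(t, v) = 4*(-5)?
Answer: -3695/3 - I*sqrt(175142) ≈ -1231.7 - 418.5*I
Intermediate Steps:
T(t, v) = -20
B = -76 (B = 4 - 80 = -76)
m = -3695/3 (m = 3 - (-76 - 20*(-189))/3 = 3 - (-76 + 3780)/3 = 3 - 1/3*3704 = 3 - 3704/3 = -3695/3 ≈ -1231.7)
x = I*sqrt(175142) (x = sqrt(-187455 + (12312 + 1)) = sqrt(-187455 + 12313) = sqrt(-175142) = I*sqrt(175142) ≈ 418.5*I)
m - x = -3695/3 - I*sqrt(175142)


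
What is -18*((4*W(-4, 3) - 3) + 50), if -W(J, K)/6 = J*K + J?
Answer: -7758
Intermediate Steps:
W(J, K) = -6*J - 6*J*K (W(J, K) = -6*(J*K + J) = -6*(J + J*K) = -6*J - 6*J*K)
-18*((4*W(-4, 3) - 3) + 50) = -18*((4*(-6*(-4)*(1 + 3)) - 3) + 50) = -18*((4*(-6*(-4)*4) - 3) + 50) = -18*((4*96 - 3) + 50) = -18*((384 - 3) + 50) = -18*(381 + 50) = -18*431 = -7758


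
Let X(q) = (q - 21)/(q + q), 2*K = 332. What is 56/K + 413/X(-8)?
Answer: 549276/2407 ≈ 228.20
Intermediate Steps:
K = 166 (K = (½)*332 = 166)
X(q) = (-21 + q)/(2*q) (X(q) = (-21 + q)/((2*q)) = (-21 + q)*(1/(2*q)) = (-21 + q)/(2*q))
56/K + 413/X(-8) = 56/166 + 413/(((½)*(-21 - 8)/(-8))) = 56*(1/166) + 413/(((½)*(-⅛)*(-29))) = 28/83 + 413/(29/16) = 28/83 + 413*(16/29) = 28/83 + 6608/29 = 549276/2407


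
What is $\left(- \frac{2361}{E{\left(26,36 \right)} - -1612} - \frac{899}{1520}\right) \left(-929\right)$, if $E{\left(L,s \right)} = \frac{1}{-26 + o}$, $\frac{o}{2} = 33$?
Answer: $\frac{187209496451}{98011120} \approx 1910.1$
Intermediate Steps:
$o = 66$ ($o = 2 \cdot 33 = 66$)
$E{\left(L,s \right)} = \frac{1}{40}$ ($E{\left(L,s \right)} = \frac{1}{-26 + 66} = \frac{1}{40}$)
$\left(- \frac{2361}{E{\left(26,36 \right)} - -1612} - \frac{899}{1520}\right) \left(-929\right) = \left(- \frac{2361}{\frac{1}{40} - -1612} - \frac{899}{1520}\right) \left(-929\right) = \left(- \frac{2361}{\frac{1}{40} + 1612} - \frac{899}{1520}\right) \left(-929\right) = \left(- \frac{2361}{\frac{64481}{40}} - \frac{899}{1520}\right) \left(-929\right) = \left(\left(-2361\right) \frac{40}{64481} - \frac{899}{1520}\right) \left(-929\right) = \left(- \frac{94440}{64481} - \frac{899}{1520}\right) \left(-929\right) = \left(- \frac{201517219}{98011120}\right) \left(-929\right) = \frac{187209496451}{98011120}$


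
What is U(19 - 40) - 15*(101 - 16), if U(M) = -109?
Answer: -1384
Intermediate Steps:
U(19 - 40) - 15*(101 - 16) = -109 - 15*(101 - 16) = -109 - 15*85 = -109 - 1*1275 = -109 - 1275 = -1384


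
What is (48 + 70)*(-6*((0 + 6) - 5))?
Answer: -708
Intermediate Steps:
(48 + 70)*(-6*((0 + 6) - 5)) = 118*(-6*(6 - 5)) = 118*(-6*1) = 118*(-6) = -708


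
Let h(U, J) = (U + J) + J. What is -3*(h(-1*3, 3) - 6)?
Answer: 9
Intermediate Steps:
h(U, J) = U + 2*J (h(U, J) = (J + U) + J = U + 2*J)
-3*(h(-1*3, 3) - 6) = -3*((-1*3 + 2*3) - 6) = -3*((-3 + 6) - 6) = -3*(3 - 6) = -3*(-3) = 9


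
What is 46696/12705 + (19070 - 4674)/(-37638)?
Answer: 262440478/79698465 ≈ 3.2929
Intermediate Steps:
46696/12705 + (19070 - 4674)/(-37638) = 46696*(1/12705) + 14396*(-1/37638) = 46696/12705 - 7198/18819 = 262440478/79698465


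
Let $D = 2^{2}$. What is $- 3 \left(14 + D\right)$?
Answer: $-54$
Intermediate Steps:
$D = 4$
$- 3 \left(14 + D\right) = - 3 \left(14 + 4\right) = - 3 \cdot 18 = \left(-1\right) 54 = -54$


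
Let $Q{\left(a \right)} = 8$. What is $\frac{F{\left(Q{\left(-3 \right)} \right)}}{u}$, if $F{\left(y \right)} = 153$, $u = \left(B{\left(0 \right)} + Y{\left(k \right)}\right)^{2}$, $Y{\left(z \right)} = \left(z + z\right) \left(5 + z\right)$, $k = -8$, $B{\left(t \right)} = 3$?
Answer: $\frac{1}{17} \approx 0.058824$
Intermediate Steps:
$Y{\left(z \right)} = 2 z \left(5 + z\right)$
$u = 2601$ ($u = \left(3 + 2 \left(-8\right) \left(5 - 8\right)\right)^{2} = \left(3 + 2 \left(-8\right) \left(-3\right)\right)^{2} = \left(3 + 48\right)^{2} = 51^{2} = 2601$)
$\frac{F{\left(Q{\left(-3 \right)} \right)}}{u} = \frac{153}{2601} = 153 \cdot \frac{1}{2601} = \frac{1}{17}$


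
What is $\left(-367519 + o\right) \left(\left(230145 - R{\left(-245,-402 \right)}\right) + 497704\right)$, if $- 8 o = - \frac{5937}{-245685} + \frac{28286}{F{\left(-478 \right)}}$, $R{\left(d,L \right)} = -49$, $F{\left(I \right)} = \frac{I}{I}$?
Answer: $- \frac{88476086332164561}{327580} \approx -2.7009 \cdot 10^{11}$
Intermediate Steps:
$F{\left(I \right)} = 1$
$o = - \frac{2316483949}{655160}$ ($o = - \frac{- \frac{5937}{-245685} + \frac{28286}{1}}{8} = - \frac{\left(-5937\right) \left(- \frac{1}{245685}\right) + 28286 \cdot 1}{8} = - \frac{\frac{1979}{81895} + 28286}{8} = \left(- \frac{1}{8}\right) \frac{2316483949}{81895} = - \frac{2316483949}{655160} \approx -3535.8$)
$\left(-367519 + o\right) \left(\left(230145 - R{\left(-245,-402 \right)}\right) + 497704\right) = \left(-367519 - \frac{2316483949}{655160}\right) \left(\left(230145 - -49\right) + 497704\right) = - \frac{243100231989 \left(\left(230145 + 49\right) + 497704\right)}{655160} = - \frac{243100231989 \left(230194 + 497704\right)}{655160} = \left(- \frac{243100231989}{655160}\right) 727898 = - \frac{88476086332164561}{327580}$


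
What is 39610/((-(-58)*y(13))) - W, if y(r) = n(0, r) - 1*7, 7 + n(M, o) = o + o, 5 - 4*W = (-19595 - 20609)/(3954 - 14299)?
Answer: 101940199/1800030 ≈ 56.633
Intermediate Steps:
W = 11521/41380 (W = 5/4 - (-19595 - 20609)/(4*(3954 - 14299)) = 5/4 - (-10051)/(-10345) = 5/4 - (-10051)*(-1)/10345 = 5/4 - ¼*40204/10345 = 5/4 - 10051/10345 = 11521/41380 ≈ 0.27842)
n(M, o) = -7 + 2*o (n(M, o) = -7 + (o + o) = -7 + 2*o)
y(r) = -14 + 2*r (y(r) = (-7 + 2*r) - 1*7 = (-7 + 2*r) - 7 = -14 + 2*r)
39610/((-(-58)*y(13))) - W = 39610/((-(-58)*(-14 + 2*13))) - 1*11521/41380 = 39610/((-(-58)*(-14 + 26))) - 11521/41380 = 39610/((-(-58)*12)) - 11521/41380 = 39610/((-1*(-696))) - 11521/41380 = 39610/696 - 11521/41380 = 39610*(1/696) - 11521/41380 = 19805/348 - 11521/41380 = 101940199/1800030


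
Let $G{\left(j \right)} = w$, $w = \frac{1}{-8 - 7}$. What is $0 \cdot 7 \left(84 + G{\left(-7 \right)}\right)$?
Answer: $0$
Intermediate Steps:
$w = - \frac{1}{15}$ ($w = \frac{1}{-15} = - \frac{1}{15} \approx -0.066667$)
$G{\left(j \right)} = - \frac{1}{15}$
$0 \cdot 7 \left(84 + G{\left(-7 \right)}\right) = 0 \cdot 7 \left(84 - \frac{1}{15}\right) = 0 \cdot \frac{1259}{15} = 0$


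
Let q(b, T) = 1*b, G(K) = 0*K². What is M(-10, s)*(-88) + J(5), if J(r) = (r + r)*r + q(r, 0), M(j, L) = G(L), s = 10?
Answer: 55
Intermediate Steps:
G(K) = 0
M(j, L) = 0
q(b, T) = b
J(r) = r + 2*r² (J(r) = (r + r)*r + r = (2*r)*r + r = 2*r² + r = r + 2*r²)
M(-10, s)*(-88) + J(5) = 0*(-88) + 5*(1 + 2*5) = 0 + 5*(1 + 10) = 0 + 5*11 = 0 + 55 = 55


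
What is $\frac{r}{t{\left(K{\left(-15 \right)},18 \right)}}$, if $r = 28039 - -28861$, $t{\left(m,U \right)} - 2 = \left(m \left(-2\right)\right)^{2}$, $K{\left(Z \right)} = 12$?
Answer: $\frac{28450}{289} \approx 98.443$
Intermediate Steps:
$t{\left(m,U \right)} = 2 + 4 m^{2}$ ($t{\left(m,U \right)} = 2 + \left(m \left(-2\right)\right)^{2} = 2 + \left(- 2 m\right)^{2} = 2 + 4 m^{2}$)
$r = 56900$ ($r = 28039 + 28861 = 56900$)
$\frac{r}{t{\left(K{\left(-15 \right)},18 \right)}} = \frac{56900}{2 + 4 \cdot 12^{2}} = \frac{56900}{2 + 4 \cdot 144} = \frac{56900}{2 + 576} = \frac{56900}{578} = 56900 \cdot \frac{1}{578} = \frac{28450}{289}$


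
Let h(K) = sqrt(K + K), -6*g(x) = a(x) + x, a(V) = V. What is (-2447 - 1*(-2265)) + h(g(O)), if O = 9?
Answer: -182 + I*sqrt(6) ≈ -182.0 + 2.4495*I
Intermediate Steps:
g(x) = -x/3 (g(x) = -(x + x)/6 = -x/3)
h(K) = sqrt(2)*sqrt(K) (h(K) = sqrt(2*K) = sqrt(2)*sqrt(K))
(-2447 - 1*(-2265)) + h(g(O)) = (-2447 - 1*(-2265)) + sqrt(2)*sqrt(-1/3*9) = (-2447 + 2265) + sqrt(2)*sqrt(-3) = -182 + sqrt(2)*(I*sqrt(3)) = -182 + I*sqrt(6)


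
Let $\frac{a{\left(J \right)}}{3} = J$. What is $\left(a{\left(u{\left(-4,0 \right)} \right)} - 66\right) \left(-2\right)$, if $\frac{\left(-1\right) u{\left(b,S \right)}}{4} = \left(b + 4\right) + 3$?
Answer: $204$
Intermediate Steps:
$u{\left(b,S \right)} = -28 - 4 b$ ($u{\left(b,S \right)} = - 4 \left(\left(b + 4\right) + 3\right) = - 4 \left(\left(4 + b\right) + 3\right) = - 4 \left(7 + b\right) = -28 - 4 b$)
$a{\left(J \right)} = 3 J$
$\left(a{\left(u{\left(-4,0 \right)} \right)} - 66\right) \left(-2\right) = \left(3 \left(-28 - -16\right) - 66\right) \left(-2\right) = \left(3 \left(-28 + 16\right) - 66\right) \left(-2\right) = \left(3 \left(-12\right) - 66\right) \left(-2\right) = \left(-36 - 66\right) \left(-2\right) = \left(-102\right) \left(-2\right) = 204$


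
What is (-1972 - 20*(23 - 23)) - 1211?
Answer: -3183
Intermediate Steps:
(-1972 - 20*(23 - 23)) - 1211 = (-1972 - 20*0) - 1211 = (-1972 + 0) - 1211 = -1972 - 1211 = -3183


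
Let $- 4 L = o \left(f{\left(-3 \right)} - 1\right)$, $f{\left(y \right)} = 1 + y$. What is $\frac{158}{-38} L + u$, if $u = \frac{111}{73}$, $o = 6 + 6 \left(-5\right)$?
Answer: $\frac{105915}{1387} \approx 76.363$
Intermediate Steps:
$o = -24$ ($o = 6 - 30 = -24$)
$u = \frac{111}{73}$ ($u = 111 \cdot \frac{1}{73} = \frac{111}{73} \approx 1.5205$)
$L = -18$ ($L = - \frac{\left(-24\right) \left(\left(1 - 3\right) - 1\right)}{4} = - \frac{\left(-24\right) \left(-2 - 1\right)}{4} = - \frac{\left(-24\right) \left(-3\right)}{4} = \left(- \frac{1}{4}\right) 72 = -18$)
$\frac{158}{-38} L + u = \frac{158}{-38} \left(-18\right) + \frac{111}{73} = 158 \left(- \frac{1}{38}\right) \left(-18\right) + \frac{111}{73} = \left(- \frac{79}{19}\right) \left(-18\right) + \frac{111}{73} = \frac{1422}{19} + \frac{111}{73} = \frac{105915}{1387}$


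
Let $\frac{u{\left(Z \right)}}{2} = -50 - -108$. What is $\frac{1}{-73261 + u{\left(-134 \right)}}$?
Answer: $- \frac{1}{73145} \approx -1.3671 \cdot 10^{-5}$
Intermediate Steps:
$u{\left(Z \right)} = 116$ ($u{\left(Z \right)} = 2 \left(-50 - -108\right) = 2 \left(-50 + 108\right) = 2 \cdot 58 = 116$)
$\frac{1}{-73261 + u{\left(-134 \right)}} = \frac{1}{-73261 + 116} = \frac{1}{-73145} = - \frac{1}{73145}$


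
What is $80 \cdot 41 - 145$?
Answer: $3135$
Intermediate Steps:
$80 \cdot 41 - 145 = 3280 - 145 = 3135$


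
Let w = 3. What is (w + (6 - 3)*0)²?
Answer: 9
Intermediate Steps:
(w + (6 - 3)*0)² = (3 + (6 - 3)*0)² = (3 + 3*0)² = (3 + 0)² = 3² = 9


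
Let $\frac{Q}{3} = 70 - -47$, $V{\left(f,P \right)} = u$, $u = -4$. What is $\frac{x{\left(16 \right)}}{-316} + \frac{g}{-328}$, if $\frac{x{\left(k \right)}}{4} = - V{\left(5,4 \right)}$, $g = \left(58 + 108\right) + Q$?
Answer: $- \frac{42155}{25912} \approx -1.6269$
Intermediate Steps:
$V{\left(f,P \right)} = -4$
$Q = 351$ ($Q = 3 \left(70 - -47\right) = 3 \left(70 + 47\right) = 3 \cdot 117 = 351$)
$g = 517$ ($g = \left(58 + 108\right) + 351 = 166 + 351 = 517$)
$x{\left(k \right)} = 16$ ($x{\left(k \right)} = 4 \left(\left(-1\right) \left(-4\right)\right) = 4 \cdot 4 = 16$)
$\frac{x{\left(16 \right)}}{-316} + \frac{g}{-328} = \frac{16}{-316} + \frac{517}{-328} = 16 \left(- \frac{1}{316}\right) + 517 \left(- \frac{1}{328}\right) = - \frac{4}{79} - \frac{517}{328} = - \frac{42155}{25912}$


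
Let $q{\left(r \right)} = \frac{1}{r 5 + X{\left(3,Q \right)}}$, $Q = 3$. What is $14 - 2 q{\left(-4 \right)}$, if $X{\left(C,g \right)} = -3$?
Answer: $\frac{324}{23} \approx 14.087$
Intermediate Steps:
$q{\left(r \right)} = \frac{1}{-3 + 5 r}$ ($q{\left(r \right)} = \frac{1}{r 5 - 3} = \frac{1}{5 r - 3} = \frac{1}{-3 + 5 r}$)
$14 - 2 q{\left(-4 \right)} = 14 - \frac{2}{-3 + 5 \left(-4\right)} = 14 - \frac{2}{-3 - 20} = 14 - \frac{2}{-23} = 14 - - \frac{2}{23} = 14 + \frac{2}{23} = \frac{324}{23}$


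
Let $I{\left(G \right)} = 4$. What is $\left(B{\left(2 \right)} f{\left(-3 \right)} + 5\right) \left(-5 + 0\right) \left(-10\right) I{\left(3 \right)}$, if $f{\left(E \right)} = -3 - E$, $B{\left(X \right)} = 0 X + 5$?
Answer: $1000$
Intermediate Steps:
$B{\left(X \right)} = 5$ ($B{\left(X \right)} = 0 + 5 = 5$)
$\left(B{\left(2 \right)} f{\left(-3 \right)} + 5\right) \left(-5 + 0\right) \left(-10\right) I{\left(3 \right)} = \left(5 \left(-3 - -3\right) + 5\right) \left(-5 + 0\right) \left(-10\right) 4 = \left(5 \left(-3 + 3\right) + 5\right) \left(-5\right) \left(-10\right) 4 = \left(5 \cdot 0 + 5\right) \left(-5\right) \left(-10\right) 4 = \left(0 + 5\right) \left(-5\right) \left(-10\right) 4 = 5 \left(-5\right) \left(-10\right) 4 = \left(-25\right) \left(-10\right) 4 = 250 \cdot 4 = 1000$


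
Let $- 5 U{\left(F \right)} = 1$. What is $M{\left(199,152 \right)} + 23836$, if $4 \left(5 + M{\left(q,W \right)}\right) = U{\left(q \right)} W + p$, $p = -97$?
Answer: $\frac{475983}{20} \approx 23799.0$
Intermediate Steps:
$U{\left(F \right)} = - \frac{1}{5}$ ($U{\left(F \right)} = \left(- \frac{1}{5}\right) 1 = - \frac{1}{5}$)
$M{\left(q,W \right)} = - \frac{117}{4} - \frac{W}{20}$ ($M{\left(q,W \right)} = -5 + \frac{- \frac{W}{5} - 97}{4} = -5 + \frac{-97 - \frac{W}{5}}{4} = -5 - \left(\frac{97}{4} + \frac{W}{20}\right) = - \frac{117}{4} - \frac{W}{20}$)
$M{\left(199,152 \right)} + 23836 = \left(- \frac{117}{4} - \frac{38}{5}\right) + 23836 = - \frac{737}{20} + 23836 = \frac{475983}{20}$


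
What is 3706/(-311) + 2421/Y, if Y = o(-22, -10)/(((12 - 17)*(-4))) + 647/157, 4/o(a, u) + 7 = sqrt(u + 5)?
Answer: 100533023085571/173549279659 + 298376145*I*sqrt(5)/558036269 ≈ 579.28 + 1.1956*I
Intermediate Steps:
o(a, u) = 4/(-7 + sqrt(5 + u)) (o(a, u) = 4/(-7 + sqrt(u + 5)) = 4/(-7 + sqrt(5 + u)))
Y = 647/157 + 1/(5*(-7 + I*sqrt(5))) (Y = (4/(-7 + sqrt(5 - 10)))/(((12 - 17)*(-4))) + 647/157 = (4/(-7 + sqrt(-5)))/((-5*(-4))) + 647*(1/157) = (4/(-7 + I*sqrt(5)))/20 + 647/157 = (4/(-7 + I*sqrt(5)))*(1/20) + 647/157 = 1/(5*(-7 + I*sqrt(5))) + 647/157 = 647/157 + 1/(5*(-7 + I*sqrt(5))) ≈ 4.0951 - 0.0082817*I)
3706/(-311) + 2421/Y = 3706/(-311) + 2421/(173591/42390 - I*sqrt(5)/270) = 3706*(-1/311) + 2421/(173591/42390 - I*sqrt(5)/270) = -3706/311 + 2421/(173591/42390 - I*sqrt(5)/270)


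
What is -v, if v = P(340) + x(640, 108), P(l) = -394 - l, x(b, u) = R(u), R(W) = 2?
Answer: 732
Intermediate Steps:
x(b, u) = 2
v = -732 (v = (-394 - 1*340) + 2 = (-394 - 340) + 2 = -734 + 2 = -732)
-v = -1*(-732) = 732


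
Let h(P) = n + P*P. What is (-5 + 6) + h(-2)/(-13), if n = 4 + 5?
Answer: 0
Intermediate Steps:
n = 9
h(P) = 9 + P² (h(P) = 9 + P*P = 9 + P²)
(-5 + 6) + h(-2)/(-13) = (-5 + 6) + (9 + (-2)²)/(-13) = 1 - (9 + 4)/13 = 1 - 1/13*13 = 1 - 1 = 0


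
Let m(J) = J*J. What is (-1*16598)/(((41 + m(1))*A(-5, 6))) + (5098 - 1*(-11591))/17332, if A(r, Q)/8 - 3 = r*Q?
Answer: 7840699/2807784 ≈ 2.7925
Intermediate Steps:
m(J) = J²
A(r, Q) = 24 + 8*Q*r (A(r, Q) = 24 + 8*(r*Q) = 24 + 8*(Q*r) = 24 + 8*Q*r)
(-1*16598)/(((41 + m(1))*A(-5, 6))) + (5098 - 1*(-11591))/17332 = (-1*16598)/(((41 + 1²)*(24 + 8*6*(-5)))) + (5098 - 1*(-11591))/17332 = -16598*1/((24 - 240)*(41 + 1)) + (5098 + 11591)*(1/17332) = -16598/(42*(-216)) + 16689*(1/17332) = -16598/(-9072) + 16689/17332 = -16598*(-1/9072) + 16689/17332 = 8299/4536 + 16689/17332 = 7840699/2807784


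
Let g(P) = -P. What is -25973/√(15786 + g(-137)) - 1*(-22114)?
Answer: 22114 - 25973*√15923/15923 ≈ 21908.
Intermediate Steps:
-25973/√(15786 + g(-137)) - 1*(-22114) = -25973/√(15786 - 1*(-137)) - 1*(-22114) = -25973/√(15786 + 137) + 22114 = -25973*√15923/15923 + 22114 = 22114 - 25973*√15923/15923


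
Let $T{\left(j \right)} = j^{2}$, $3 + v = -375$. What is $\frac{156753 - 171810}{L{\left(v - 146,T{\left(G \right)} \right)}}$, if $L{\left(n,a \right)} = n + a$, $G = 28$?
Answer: $- \frac{15057}{260} \approx -57.912$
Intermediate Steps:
$v = -378$ ($v = -3 - 375 = -378$)
$L{\left(n,a \right)} = a + n$
$\frac{156753 - 171810}{L{\left(v - 146,T{\left(G \right)} \right)}} = \frac{156753 - 171810}{28^{2} - 524} = \frac{156753 - 171810}{784 - 524} = - \frac{15057}{260}$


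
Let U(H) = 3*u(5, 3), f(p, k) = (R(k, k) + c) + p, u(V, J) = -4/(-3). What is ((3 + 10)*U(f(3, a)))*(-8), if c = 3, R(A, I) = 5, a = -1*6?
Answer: -416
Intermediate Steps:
a = -6
u(V, J) = 4/3 (u(V, J) = -4*(-1/3) = 4/3)
f(p, k) = 8 + p (f(p, k) = (5 + 3) + p = 8 + p)
U(H) = 4 (U(H) = 3*(4/3) = 4)
((3 + 10)*U(f(3, a)))*(-8) = ((3 + 10)*4)*(-8) = (13*4)*(-8) = 52*(-8) = -416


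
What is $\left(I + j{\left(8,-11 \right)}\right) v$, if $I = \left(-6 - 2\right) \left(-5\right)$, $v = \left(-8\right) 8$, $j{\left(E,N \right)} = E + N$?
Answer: $-2368$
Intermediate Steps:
$v = -64$
$I = 40$ ($I = \left(-8\right) \left(-5\right) = 40$)
$\left(I + j{\left(8,-11 \right)}\right) v = \left(40 + \left(8 - 11\right)\right) \left(-64\right) = \left(40 - 3\right) \left(-64\right) = 37 \left(-64\right) = -2368$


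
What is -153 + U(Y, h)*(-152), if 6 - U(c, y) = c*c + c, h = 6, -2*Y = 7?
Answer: 265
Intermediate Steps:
Y = -7/2 (Y = -½*7 = -7/2 ≈ -3.5000)
U(c, y) = 6 - c - c² (U(c, y) = 6 - (c*c + c) = 6 - (c² + c) = 6 - (c + c²) = 6 + (-c - c²) = 6 - c - c²)
-153 + U(Y, h)*(-152) = -153 + (6 - 1*(-7/2) - (-7/2)²)*(-152) = -153 + (6 + 7/2 - 1*49/4)*(-152) = -153 + (6 + 7/2 - 49/4)*(-152) = -153 - 11/4*(-152) = -153 + 418 = 265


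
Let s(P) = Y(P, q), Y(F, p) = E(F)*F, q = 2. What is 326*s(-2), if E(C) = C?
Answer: 1304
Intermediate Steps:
Y(F, p) = F**2 (Y(F, p) = F*F = F**2)
s(P) = P**2
326*s(-2) = 326*(-2)**2 = 326*4 = 1304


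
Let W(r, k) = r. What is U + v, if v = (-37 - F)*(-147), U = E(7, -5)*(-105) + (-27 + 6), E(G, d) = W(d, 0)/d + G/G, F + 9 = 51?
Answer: 11382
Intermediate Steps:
F = 42 (F = -9 + 51 = 42)
E(G, d) = 2 (E(G, d) = d/d + G/G = 1 + 1 = 2)
U = -231 (U = 2*(-105) + (-27 + 6) = -210 - 21 = -231)
v = 11613 (v = (-37 - 1*42)*(-147) = (-37 - 42)*(-147) = -79*(-147) = 11613)
U + v = -231 + 11613 = 11382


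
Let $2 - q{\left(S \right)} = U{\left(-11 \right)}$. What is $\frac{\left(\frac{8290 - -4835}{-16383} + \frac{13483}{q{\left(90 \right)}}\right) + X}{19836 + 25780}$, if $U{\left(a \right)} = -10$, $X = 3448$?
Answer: $\frac{299532499}{2989307712} \approx 0.1002$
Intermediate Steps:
$q{\left(S \right)} = 12$ ($q{\left(S \right)} = 2 - -10 = 2 + 10 = 12$)
$\frac{\left(\frac{8290 - -4835}{-16383} + \frac{13483}{q{\left(90 \right)}}\right) + X}{19836 + 25780} = \frac{\left(\frac{8290 - -4835}{-16383} + \frac{13483}{12}\right) + 3448}{19836 + 25780} = \frac{\left(\left(8290 + 4835\right) \left(- \frac{1}{16383}\right) + 13483 \cdot \frac{1}{12}\right) + 3448}{45616} = \left(\left(13125 \left(- \frac{1}{16383}\right) + \frac{13483}{12}\right) + 3448\right) \frac{1}{45616} = \left(\left(- \frac{4375}{5461} + \frac{13483}{12}\right) + 3448\right) \frac{1}{45616} = \left(\frac{73578163}{65532} + 3448\right) \frac{1}{45616} = \frac{299532499}{65532} \cdot \frac{1}{45616} = \frac{299532499}{2989307712}$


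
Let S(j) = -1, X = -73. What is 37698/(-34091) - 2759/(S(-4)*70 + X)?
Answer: 88666255/4875013 ≈ 18.188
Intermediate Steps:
37698/(-34091) - 2759/(S(-4)*70 + X) = 37698/(-34091) - 2759/(-1*70 - 73) = 37698*(-1/34091) - 2759/(-70 - 73) = -37698/34091 - 2759/(-143) = -37698/34091 - 2759*(-1/143) = -37698/34091 + 2759/143 = 88666255/4875013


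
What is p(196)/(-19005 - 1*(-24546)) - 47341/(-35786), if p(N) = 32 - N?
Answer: 256447577/198290226 ≈ 1.2933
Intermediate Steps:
p(196)/(-19005 - 1*(-24546)) - 47341/(-35786) = (32 - 1*196)/(-19005 - 1*(-24546)) - 47341/(-35786) = (32 - 196)/(-19005 + 24546) - 47341*(-1/35786) = -164/5541 + 47341/35786 = 256447577/198290226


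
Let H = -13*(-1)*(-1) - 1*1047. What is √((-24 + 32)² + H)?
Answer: 2*I*√249 ≈ 31.559*I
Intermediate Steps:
H = -1060 (H = 13*(-1) - 1047 = -13 - 1047 = -1060)
√((-24 + 32)² + H) = √((-24 + 32)² - 1060) = √(8² - 1060) = √(64 - 1060) = √(-996) = 2*I*√249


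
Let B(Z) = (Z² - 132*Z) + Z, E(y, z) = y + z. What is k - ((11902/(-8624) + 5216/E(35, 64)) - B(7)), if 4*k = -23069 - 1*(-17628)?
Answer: -88465039/38808 ≈ -2279.6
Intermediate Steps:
B(Z) = Z² - 131*Z
k = -5441/4 (k = (-23069 - 1*(-17628))/4 = (-23069 + 17628)/4 = (¼)*(-5441) = -5441/4 ≈ -1360.3)
k - ((11902/(-8624) + 5216/E(35, 64)) - B(7)) = -5441/4 - ((11902/(-8624) + 5216/(35 + 64)) - 7*(-131 + 7)) = -5441/4 - ((11902*(-1/8624) + 5216/99) - 7*(-124)) = -5441/4 - ((-541/392 + 5216*(1/99)) - 1*(-868)) = -5441/4 - ((-541/392 + 5216/99) + 868) = -5441/4 - (1991113/38808 + 868) = -5441/4 - 1*35676457/38808 = -5441/4 - 35676457/38808 = -88465039/38808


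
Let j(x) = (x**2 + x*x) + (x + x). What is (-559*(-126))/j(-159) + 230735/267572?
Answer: 2536601299/1120323964 ≈ 2.2642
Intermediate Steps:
j(x) = 2*x + 2*x**2 (j(x) = (x**2 + x**2) + 2*x = 2*x**2 + 2*x = 2*x + 2*x**2)
(-559*(-126))/j(-159) + 230735/267572 = (-559*(-126))/((2*(-159)*(1 - 159))) + 230735/267572 = 70434/((2*(-159)*(-158))) + 230735*(1/267572) = 70434/50244 + 230735/267572 = 70434*(1/50244) + 230735/267572 = 11739/8374 + 230735/267572 = 2536601299/1120323964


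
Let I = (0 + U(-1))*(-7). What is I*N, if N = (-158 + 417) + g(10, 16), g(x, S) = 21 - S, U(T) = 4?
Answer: -7392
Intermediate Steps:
I = -28 (I = (0 + 4)*(-7) = 4*(-7) = -28)
N = 264 (N = (-158 + 417) + (21 - 1*16) = 259 + (21 - 16) = 259 + 5 = 264)
I*N = -28*264 = -7392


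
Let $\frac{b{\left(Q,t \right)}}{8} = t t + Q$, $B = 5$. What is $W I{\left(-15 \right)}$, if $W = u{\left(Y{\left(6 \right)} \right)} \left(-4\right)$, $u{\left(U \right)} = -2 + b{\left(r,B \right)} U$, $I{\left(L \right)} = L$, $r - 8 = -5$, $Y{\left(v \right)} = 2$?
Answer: $26760$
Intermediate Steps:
$r = 3$ ($r = 8 - 5 = 3$)
$b{\left(Q,t \right)} = 8 Q + 8 t^{2}$ ($b{\left(Q,t \right)} = 8 \left(t t + Q\right) = 8 \left(t^{2} + Q\right) = 8 \left(Q + t^{2}\right) = 8 Q + 8 t^{2}$)
$u{\left(U \right)} = -2 + 224 U$ ($u{\left(U \right)} = -2 + \left(8 \cdot 3 + 8 \cdot 5^{2}\right) U = -2 + \left(24 + 8 \cdot 25\right) U = -2 + \left(24 + 200\right) U = -2 + 224 U$)
$W = -1784$ ($W = \left(-2 + 224 \cdot 2\right) \left(-4\right) = \left(-2 + 448\right) \left(-4\right) = 446 \left(-4\right) = -1784$)
$W I{\left(-15 \right)} = \left(-1784\right) \left(-15\right) = 26760$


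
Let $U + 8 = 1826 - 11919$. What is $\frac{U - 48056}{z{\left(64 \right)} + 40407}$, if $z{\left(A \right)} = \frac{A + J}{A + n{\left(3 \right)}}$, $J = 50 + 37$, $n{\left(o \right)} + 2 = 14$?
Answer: $- \frac{4419932}{3071083} \approx -1.4392$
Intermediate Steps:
$n{\left(o \right)} = 12$ ($n{\left(o \right)} = -2 + 14 = 12$)
$U = -10101$ ($U = -8 + \left(1826 - 11919\right) = -8 - 10093 = -10101$)
$J = 87$
$z{\left(A \right)} = \frac{87 + A}{12 + A}$ ($z{\left(A \right)} = \frac{A + 87}{A + 12} = \frac{87 + A}{12 + A}$)
$\frac{U - 48056}{z{\left(64 \right)} + 40407} = \frac{-10101 - 48056}{\frac{87 + 64}{12 + 64} + 40407} = - \frac{58157}{\frac{1}{76} \cdot 151 + 40407} = - \frac{58157}{\frac{151}{76} + 40407} = - \frac{58157}{\frac{3071083}{76}} = \left(-58157\right) \frac{76}{3071083} = - \frac{4419932}{3071083}$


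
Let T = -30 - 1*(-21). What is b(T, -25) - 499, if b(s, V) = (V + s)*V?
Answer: 351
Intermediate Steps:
T = -9 (T = -30 + 21 = -9)
b(s, V) = V*(V + s)
b(T, -25) - 499 = -25*(-25 - 9) - 499 = -25*(-34) - 499 = 850 - 499 = 351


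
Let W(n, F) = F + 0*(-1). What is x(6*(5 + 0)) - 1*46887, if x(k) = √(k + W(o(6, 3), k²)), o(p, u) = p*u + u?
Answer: -46887 + √930 ≈ -46857.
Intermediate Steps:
o(p, u) = u + p*u
W(n, F) = F (W(n, F) = F + 0 = F)
x(k) = √(k + k²)
x(6*(5 + 0)) - 1*46887 = √((6*(5 + 0))*(1 + 6*(5 + 0))) - 1*46887 = √((6*5)*(1 + 6*5)) - 46887 = √(30*(1 + 30)) - 46887 = √(30*31) - 46887 = √930 - 46887 = -46887 + √930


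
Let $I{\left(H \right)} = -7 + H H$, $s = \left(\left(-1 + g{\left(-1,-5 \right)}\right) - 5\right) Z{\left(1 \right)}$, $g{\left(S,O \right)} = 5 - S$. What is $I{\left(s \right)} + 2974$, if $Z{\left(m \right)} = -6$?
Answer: $2967$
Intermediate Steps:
$s = 0$ ($s = \left(\left(-1 + \left(5 - -1\right)\right) - 5\right) \left(-6\right) = \left(\left(-1 + \left(5 + 1\right)\right) - 5\right) \left(-6\right) = \left(\left(-1 + 6\right) - 5\right) \left(-6\right) = \left(5 - 5\right) \left(-6\right) = 0 \left(-6\right) = 0$)
$I{\left(H \right)} = -7 + H^{2}$
$I{\left(s \right)} + 2974 = \left(-7 + 0^{2}\right) + 2974 = \left(-7 + 0\right) + 2974 = -7 + 2974 = 2967$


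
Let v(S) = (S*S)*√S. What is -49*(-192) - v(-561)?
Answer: 9408 - 314721*I*√561 ≈ 9408.0 - 7.4543e+6*I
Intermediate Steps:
v(S) = S^(5/2) (v(S) = S²*√S = S^(5/2))
-49*(-192) - v(-561) = -49*(-192) - (-561)^(5/2) = 9408 - 314721*I*√561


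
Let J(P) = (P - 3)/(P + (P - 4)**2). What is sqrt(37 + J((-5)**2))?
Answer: 2*sqrt(502814)/233 ≈ 6.0866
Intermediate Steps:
J(P) = (-3 + P)/(P + (-4 + P)**2)
sqrt(37 + J((-5)**2)) = sqrt(37 + (-3 + (-5)**2)/((-5)**2 + (-4 + (-5)**2)**2)) = sqrt(37 + (-3 + 25)/(25 + (-4 + 25)**2)) = sqrt(37 + 22/(25 + 21**2)) = sqrt(37 + 22/(25 + 441)) = sqrt(37 + 22/466) = sqrt(37 + (1/466)*22) = sqrt(37 + 11/233) = sqrt(8632/233) = 2*sqrt(502814)/233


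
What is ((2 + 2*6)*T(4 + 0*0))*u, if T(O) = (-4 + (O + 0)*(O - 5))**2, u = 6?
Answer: 5376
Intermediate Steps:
T(O) = (-4 + O*(-5 + O))**2
((2 + 2*6)*T(4 + 0*0))*u = ((2 + 2*6)*(4 - (4 + 0*0)**2 + 5*(4 + 0*0))**2)*6 = ((2 + 12)*(4 - (4 + 0)**2 + 5*(4 + 0))**2)*6 = (14*(4 - 1*4**2 + 5*4)**2)*6 = (14*(4 - 1*16 + 20)**2)*6 = (14*(4 - 16 + 20)**2)*6 = (14*8**2)*6 = (14*64)*6 = 896*6 = 5376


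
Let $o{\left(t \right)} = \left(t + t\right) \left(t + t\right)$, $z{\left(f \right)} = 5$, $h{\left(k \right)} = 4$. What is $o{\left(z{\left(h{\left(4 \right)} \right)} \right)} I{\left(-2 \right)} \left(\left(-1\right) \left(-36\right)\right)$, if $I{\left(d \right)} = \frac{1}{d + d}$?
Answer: $-900$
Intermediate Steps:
$o{\left(t \right)} = 4 t^{2}$ ($o{\left(t \right)} = 2 t 2 t = 4 t^{2}$)
$I{\left(d \right)} = \frac{1}{2 d}$
$o{\left(z{\left(h{\left(4 \right)} \right)} \right)} I{\left(-2 \right)} \left(\left(-1\right) \left(-36\right)\right) = 4 \cdot 5^{2} \frac{1}{2 \left(-2\right)} \left(\left(-1\right) \left(-36\right)\right) = 4 \cdot 25 \cdot \frac{1}{2} \left(- \frac{1}{2}\right) 36 = 100 \left(- \frac{1}{4}\right) 36 = \left(-25\right) 36 = -900$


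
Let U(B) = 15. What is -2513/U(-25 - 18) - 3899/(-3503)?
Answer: -8744554/52545 ≈ -166.42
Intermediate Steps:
-2513/U(-25 - 18) - 3899/(-3503) = -2513/15 - 3899/(-3503) = -2513*1/15 - 3899*(-1/3503) = -2513/15 + 3899/3503 = -8744554/52545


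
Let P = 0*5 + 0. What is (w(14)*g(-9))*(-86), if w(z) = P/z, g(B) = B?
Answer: 0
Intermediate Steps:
P = 0 (P = 0 + 0 = 0)
w(z) = 0 (w(z) = 0/z = 0)
(w(14)*g(-9))*(-86) = (0*(-9))*(-86) = 0*(-86) = 0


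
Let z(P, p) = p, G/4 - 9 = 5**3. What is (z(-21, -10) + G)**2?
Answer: 276676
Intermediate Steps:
G = 536 (G = 36 + 4*5**3 = 36 + 4*125 = 36 + 500 = 536)
(z(-21, -10) + G)**2 = (-10 + 536)**2 = 526**2 = 276676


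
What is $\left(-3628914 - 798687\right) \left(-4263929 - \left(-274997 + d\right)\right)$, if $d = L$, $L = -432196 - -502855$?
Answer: $17974249171191$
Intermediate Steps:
$L = 70659$ ($L = -432196 + 502855 = 70659$)
$d = 70659$
$\left(-3628914 - 798687\right) \left(-4263929 - \left(-274997 + d\right)\right) = \left(-3628914 - 798687\right) \left(-4263929 + \left(274997 - 70659\right)\right) = - 4427601 \left(-4263929 + \left(274997 - 70659\right)\right) = - 4427601 \left(-4263929 + 204338\right) = \left(-4427601\right) \left(-4059591\right) = 17974249171191$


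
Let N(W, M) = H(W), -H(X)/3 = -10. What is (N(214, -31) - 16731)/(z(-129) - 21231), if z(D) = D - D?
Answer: 5567/7077 ≈ 0.78663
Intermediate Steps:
H(X) = 30 (H(X) = -3*(-10) = 30)
N(W, M) = 30
z(D) = 0
(N(214, -31) - 16731)/(z(-129) - 21231) = (30 - 16731)/(0 - 21231) = -16701/(-21231) = -16701*(-1/21231) = 5567/7077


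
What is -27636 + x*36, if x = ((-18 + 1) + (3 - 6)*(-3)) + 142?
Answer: -22812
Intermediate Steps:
x = 134 (x = (-17 - 3*(-3)) + 142 = (-17 + 9) + 142 = -8 + 142 = 134)
-27636 + x*36 = -27636 + 134*36 = -27636 + 4824 = -22812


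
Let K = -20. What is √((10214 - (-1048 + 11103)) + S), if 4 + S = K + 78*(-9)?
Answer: 9*I*√7 ≈ 23.812*I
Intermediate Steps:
S = -726 (S = -4 + (-20 + 78*(-9)) = -4 + (-20 - 702) = -4 - 722 = -726)
√((10214 - (-1048 + 11103)) + S) = √((10214 - (-1048 + 11103)) - 726) = √((10214 - 1*10055) - 726) = √((10214 - 10055) - 726) = √(159 - 726) = √(-567) = 9*I*√7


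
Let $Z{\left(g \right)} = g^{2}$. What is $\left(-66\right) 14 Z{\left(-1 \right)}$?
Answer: $-924$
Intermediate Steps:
$\left(-66\right) 14 Z{\left(-1 \right)} = \left(-66\right) 14 \left(-1\right)^{2} = \left(-924\right) 1 = -924$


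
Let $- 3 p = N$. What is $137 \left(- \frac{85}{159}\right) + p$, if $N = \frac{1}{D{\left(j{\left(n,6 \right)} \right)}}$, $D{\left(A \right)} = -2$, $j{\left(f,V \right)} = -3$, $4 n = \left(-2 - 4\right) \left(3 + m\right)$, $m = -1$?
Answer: $- \frac{23237}{318} \approx -73.072$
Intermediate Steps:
$n = -3$ ($n = \frac{\left(-2 - 4\right) \left(3 - 1\right)}{4} = \frac{\left(-6\right) 2}{4} = \frac{1}{4} \left(-12\right) = -3$)
$N = - \frac{1}{2}$ ($N = \frac{1}{-2} = - \frac{1}{2} \approx -0.5$)
$p = \frac{1}{6}$ ($p = \left(- \frac{1}{3}\right) \left(- \frac{1}{2}\right) = \frac{1}{6} \approx 0.16667$)
$137 \left(- \frac{85}{159}\right) + p = 137 \left(- \frac{85}{159}\right) + \frac{1}{6} = - \frac{11645}{159} + \frac{1}{6} = - \frac{23237}{318}$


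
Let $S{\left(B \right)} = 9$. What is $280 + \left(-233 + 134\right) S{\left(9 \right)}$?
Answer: $-611$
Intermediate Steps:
$280 + \left(-233 + 134\right) S{\left(9 \right)} = 280 + \left(-233 + 134\right) 9 = 280 - 891 = -611$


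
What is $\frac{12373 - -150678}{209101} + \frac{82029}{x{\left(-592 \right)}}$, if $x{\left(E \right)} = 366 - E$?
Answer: $\frac{17308548787}{200318758} \approx 86.405$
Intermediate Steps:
$\frac{12373 - -150678}{209101} + \frac{82029}{x{\left(-592 \right)}} = \frac{12373 - -150678}{209101} + \frac{82029}{366 - -592} = \left(12373 + 150678\right) \frac{1}{209101} + \frac{82029}{366 + 592} = 163051 \cdot \frac{1}{209101} + \frac{82029}{958} = \frac{163051}{209101} + 82029 \cdot \frac{1}{958} = \frac{163051}{209101} + \frac{82029}{958} = \frac{17308548787}{200318758}$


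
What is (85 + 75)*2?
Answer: 320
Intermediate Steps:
(85 + 75)*2 = 160*2 = 320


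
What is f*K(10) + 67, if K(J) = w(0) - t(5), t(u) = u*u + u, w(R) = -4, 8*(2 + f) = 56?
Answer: -103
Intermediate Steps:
f = 5 (f = -2 + (⅛)*56 = -2 + 7 = 5)
t(u) = u + u² (t(u) = u² + u = u + u²)
K(J) = -34 (K(J) = -4 - 5*(1 + 5) = -4 - 5*6 = -4 - 1*30 = -4 - 30 = -34)
f*K(10) + 67 = 5*(-34) + 67 = -170 + 67 = -103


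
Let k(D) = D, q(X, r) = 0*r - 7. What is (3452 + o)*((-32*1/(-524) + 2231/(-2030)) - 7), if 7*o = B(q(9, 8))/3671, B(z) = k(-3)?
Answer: -6538341811199/235641490 ≈ -27747.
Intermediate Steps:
q(X, r) = -7 (q(X, r) = 0 - 7 = -7)
B(z) = -3
o = -3/25697 (o = (-3/3671)/7 = (-3*1/3671)/7 = (1/7)*(-3/3671) = -3/25697 ≈ -0.00011675)
(3452 + o)*((-32*1/(-524) + 2231/(-2030)) - 7) = (3452 - 3/25697)*((-32*1/(-524) + 2231/(-2030)) - 7) = 88706041*((-32*(-1/524) + 2231*(-1/2030)) - 7)/25697 = 88706041*((8/131 - 2231/2030) - 7)/25697 = 88706041*(-276021/265930 - 7)/25697 = (88706041/25697)*(-2137531/265930) = -6538341811199/235641490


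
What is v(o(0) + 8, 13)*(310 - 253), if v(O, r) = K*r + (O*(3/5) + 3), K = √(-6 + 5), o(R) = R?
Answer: 2223/5 + 741*I ≈ 444.6 + 741.0*I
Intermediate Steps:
K = I (K = √(-1) = I ≈ 1.0*I)
v(O, r) = 3 + 3*O/5 + I*r (v(O, r) = I*r + (O*(3/5) + 3) = I*r + (O*(3*(⅕)) + 3) = I*r + (O*(⅗) + 3) = I*r + (3*O/5 + 3) = I*r + (3 + 3*O/5) = 3 + 3*O/5 + I*r)
v(o(0) + 8, 13)*(310 - 253) = (3 + 3*(0 + 8)/5 + I*13)*(310 - 253) = (3 + (⅗)*8 + 13*I)*57 = (3 + 24/5 + 13*I)*57 = (39/5 + 13*I)*57 = 2223/5 + 741*I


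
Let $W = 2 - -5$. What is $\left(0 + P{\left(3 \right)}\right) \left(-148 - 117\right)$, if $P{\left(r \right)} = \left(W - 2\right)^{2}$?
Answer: $-6625$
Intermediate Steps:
$W = 7$ ($W = 2 + 5 = 7$)
$P{\left(r \right)} = 25$ ($P{\left(r \right)} = \left(7 - 2\right)^{2} = 5^{2} = 25$)
$\left(0 + P{\left(3 \right)}\right) \left(-148 - 117\right) = \left(0 + 25\right) \left(-148 - 117\right) = 25 \left(-265\right) = -6625$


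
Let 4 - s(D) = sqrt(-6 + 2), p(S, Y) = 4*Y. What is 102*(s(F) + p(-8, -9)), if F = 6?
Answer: -3264 - 204*I ≈ -3264.0 - 204.0*I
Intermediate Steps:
s(D) = 4 - 2*I (s(D) = 4 - sqrt(-6 + 2) = 4 - sqrt(-4) = 4 - 2*I)
102*(s(F) + p(-8, -9)) = 102*((4 - 2*I) + 4*(-9)) = 102*((4 - 2*I) - 36) = 102*(-32 - 2*I) = -3264 - 204*I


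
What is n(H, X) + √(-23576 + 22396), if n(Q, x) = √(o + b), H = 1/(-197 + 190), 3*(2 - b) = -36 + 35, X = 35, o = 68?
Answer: √633/3 + 2*I*√295 ≈ 8.3865 + 34.351*I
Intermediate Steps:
b = 7/3 (b = 2 - (-36 + 35)/3 = 2 - ⅓*(-1) = 2 + ⅓ = 7/3 ≈ 2.3333)
H = -⅐ (H = 1/(-7) = -⅐ ≈ -0.14286)
n(Q, x) = √633/3 (n(Q, x) = √(68 + 7/3) = √(211/3) = √633/3)
n(H, X) + √(-23576 + 22396) = √633/3 + √(-23576 + 22396) = √633/3 + √(-1180) = √633/3 + 2*I*√295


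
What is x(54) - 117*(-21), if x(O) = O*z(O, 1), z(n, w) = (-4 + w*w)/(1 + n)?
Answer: 134973/55 ≈ 2454.1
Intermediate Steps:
z(n, w) = (-4 + w²)/(1 + n)
x(O) = -3*O/(1 + O) (x(O) = O*((-4 + 1²)/(1 + O)) = O*((-4 + 1)/(1 + O)) = O*(-3/(1 + O)) = -3*O/(1 + O))
x(54) - 117*(-21) = -3*54/(1 + 54) - 117*(-21) = -3*54/55 + 2457 = -3*54*1/55 + 2457 = -162/55 + 2457 = 134973/55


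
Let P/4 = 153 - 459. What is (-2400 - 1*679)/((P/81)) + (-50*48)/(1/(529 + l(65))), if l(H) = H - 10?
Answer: -190589889/136 ≈ -1.4014e+6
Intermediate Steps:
l(H) = -10 + H
P = -1224 (P = 4*(153 - 459) = 4*(-306) = -1224)
(-2400 - 1*679)/((P/81)) + (-50*48)/(1/(529 + l(65))) = (-2400 - 1*679)/((-1224/81)) + (-50*48)/(1/(529 + (-10 + 65))) = (-2400 - 679)/((-1224*1/81)) - 2400/(1/(529 + 55)) = -3079/(-136/9) - 2400/(1/584) = -3079*(-9/136) - 2400/1/584 = 27711/136 - 2400*584 = 27711/136 - 1401600 = -190589889/136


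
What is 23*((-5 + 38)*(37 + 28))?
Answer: 49335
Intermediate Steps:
23*((-5 + 38)*(37 + 28)) = 23*(33*65) = 23*2145 = 49335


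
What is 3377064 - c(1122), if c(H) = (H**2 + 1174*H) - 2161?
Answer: 803113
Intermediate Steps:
c(H) = -2161 + H**2 + 1174*H
3377064 - c(1122) = 3377064 - (-2161 + 1122**2 + 1174*1122) = 3377064 - (-2161 + 1258884 + 1317228) = 3377064 - 1*2573951 = 3377064 - 2573951 = 803113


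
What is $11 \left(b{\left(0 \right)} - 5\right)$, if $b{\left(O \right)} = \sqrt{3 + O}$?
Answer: $-55 + 11 \sqrt{3} \approx -35.947$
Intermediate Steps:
$11 \left(b{\left(0 \right)} - 5\right) = 11 \left(\sqrt{3 + 0} - 5\right) = 11 \left(\sqrt{3} - 5\right) = 11 \left(-5 + \sqrt{3}\right) = -55 + 11 \sqrt{3}$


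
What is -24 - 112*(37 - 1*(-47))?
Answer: -9432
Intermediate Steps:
-24 - 112*(37 - 1*(-47)) = -24 - 112*(37 + 47) = -24 - 112*84 = -24 - 9408 = -9432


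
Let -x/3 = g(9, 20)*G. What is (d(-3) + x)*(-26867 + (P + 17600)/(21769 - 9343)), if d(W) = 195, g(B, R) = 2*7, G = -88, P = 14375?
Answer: -432961124999/4142 ≈ -1.0453e+8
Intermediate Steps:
g(B, R) = 14
x = 3696 (x = -42*(-88) = -3*(-1232) = 3696)
(d(-3) + x)*(-26867 + (P + 17600)/(21769 - 9343)) = (195 + 3696)*(-26867 + (14375 + 17600)/(21769 - 9343)) = 3891*(-26867 + 31975/12426) = 3891*(-333817367/12426) = -432961124999/4142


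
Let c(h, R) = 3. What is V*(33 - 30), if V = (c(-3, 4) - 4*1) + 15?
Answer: 42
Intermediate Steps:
V = 14 (V = (3 - 4*1) + 15 = (3 - 4) + 15 = -1 + 15 = 14)
V*(33 - 30) = 14*(33 - 30) = 14*3 = 42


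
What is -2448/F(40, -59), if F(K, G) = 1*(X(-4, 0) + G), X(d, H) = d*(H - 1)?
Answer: 2448/55 ≈ 44.509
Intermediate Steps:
X(d, H) = d*(-1 + H)
F(K, G) = 4 + G (F(K, G) = 1*(-4*(-1 + 0) + G) = 1*(-4*(-1) + G) = 1*(4 + G) = 4 + G)
-2448/F(40, -59) = -2448/(4 - 59) = -2448/(-55) = -2448*(-1/55) = 2448/55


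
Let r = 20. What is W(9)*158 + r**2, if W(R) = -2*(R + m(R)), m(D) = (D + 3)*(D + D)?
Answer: -70700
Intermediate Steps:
m(D) = 2*D*(3 + D) (m(D) = (3 + D)*(2*D) = 2*D*(3 + D))
W(R) = -2*R - 4*R*(3 + R) (W(R) = -2*(R + 2*R*(3 + R)) = -2*R - 4*R*(3 + R))
W(9)*158 + r**2 = (2*9*(-7 - 2*9))*158 + 20**2 = (2*9*(-7 - 18))*158 + 400 = (2*9*(-25))*158 + 400 = -450*158 + 400 = -71100 + 400 = -70700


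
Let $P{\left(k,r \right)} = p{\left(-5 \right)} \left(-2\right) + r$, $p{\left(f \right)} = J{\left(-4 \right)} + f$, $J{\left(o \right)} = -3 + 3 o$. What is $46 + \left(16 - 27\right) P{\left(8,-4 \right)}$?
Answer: $-350$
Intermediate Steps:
$p{\left(f \right)} = -15 + f$ ($p{\left(f \right)} = \left(-3 + 3 \left(-4\right)\right) + f = \left(-3 - 12\right) + f = -15 + f$)
$P{\left(k,r \right)} = 40 + r$ ($P{\left(k,r \right)} = \left(-15 - 5\right) \left(-2\right) + r = \left(-20\right) \left(-2\right) + r = 40 + r$)
$46 + \left(16 - 27\right) P{\left(8,-4 \right)} = 46 + \left(16 - 27\right) \left(40 - 4\right) = 46 + \left(16 - 27\right) 36 = 46 - 396 = -350$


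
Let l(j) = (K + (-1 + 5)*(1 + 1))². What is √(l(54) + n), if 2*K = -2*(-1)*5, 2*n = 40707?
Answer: √82090/2 ≈ 143.26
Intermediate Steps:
n = 40707/2 (n = (½)*40707 = 40707/2 ≈ 20354.)
K = 5 (K = (-2*(-1)*5)/2 = (2*5)/2 = (½)*10 = 5)
l(j) = 169 (l(j) = (5 + (-1 + 5)*(1 + 1))² = (5 + 4*2)² = (5 + 8)² = 13² = 169)
√(l(54) + n) = √(169 + 40707/2) = √(41045/2) = √82090/2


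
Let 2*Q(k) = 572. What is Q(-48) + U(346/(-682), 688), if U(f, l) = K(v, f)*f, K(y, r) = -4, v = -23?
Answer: 98218/341 ≈ 288.03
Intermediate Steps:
Q(k) = 286 (Q(k) = (½)*572 = 286)
U(f, l) = -4*f
Q(-48) + U(346/(-682), 688) = 286 - 1384/(-682) = 286 - 1384*(-1)/682 = 286 - 4*(-173/341) = 286 + 692/341 = 98218/341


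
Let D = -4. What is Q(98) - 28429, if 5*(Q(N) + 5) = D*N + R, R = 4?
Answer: -142558/5 ≈ -28512.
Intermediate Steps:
Q(N) = -21/5 - 4*N/5 (Q(N) = -5 + (-4*N + 4)/5 = -5 + (4 - 4*N)/5 = -5 + (⅘ - 4*N/5) = -21/5 - 4*N/5)
Q(98) - 28429 = (-21/5 - ⅘*98) - 28429 = (-21/5 - 392/5) - 28429 = -413/5 - 28429 = -142558/5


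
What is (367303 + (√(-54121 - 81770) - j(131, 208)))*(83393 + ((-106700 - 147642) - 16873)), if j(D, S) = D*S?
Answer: -63869810210 - 563466*I*√15099 ≈ -6.387e+10 - 6.9238e+7*I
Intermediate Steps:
(367303 + (√(-54121 - 81770) - j(131, 208)))*(83393 + ((-106700 - 147642) - 16873)) = (367303 + (√(-54121 - 81770) - 131*208))*(83393 + ((-106700 - 147642) - 16873)) = (367303 + (√(-135891) - 1*27248))*(83393 + (-254342 - 16873)) = (367303 + (3*I*√15099 - 27248))*(83393 - 271215) = (367303 + (-27248 + 3*I*√15099))*(-187822) = (340055 + 3*I*√15099)*(-187822) = -63869810210 - 563466*I*√15099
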